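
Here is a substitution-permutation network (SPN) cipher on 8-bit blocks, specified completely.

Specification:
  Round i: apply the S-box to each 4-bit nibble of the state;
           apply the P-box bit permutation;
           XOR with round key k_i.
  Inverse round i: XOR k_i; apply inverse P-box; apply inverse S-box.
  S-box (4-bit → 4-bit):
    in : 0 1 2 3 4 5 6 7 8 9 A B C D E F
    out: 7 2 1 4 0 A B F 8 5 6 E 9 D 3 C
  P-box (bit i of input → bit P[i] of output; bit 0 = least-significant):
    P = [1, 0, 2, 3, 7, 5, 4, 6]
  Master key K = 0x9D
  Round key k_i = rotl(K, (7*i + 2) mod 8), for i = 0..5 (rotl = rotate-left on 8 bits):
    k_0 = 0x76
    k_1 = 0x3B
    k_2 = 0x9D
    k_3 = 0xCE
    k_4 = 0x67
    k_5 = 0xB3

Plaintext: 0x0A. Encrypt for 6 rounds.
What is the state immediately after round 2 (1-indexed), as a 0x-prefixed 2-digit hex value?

0xFF

s_0 = plaintext = 0x0A
s_1 = Round(s_0, k_0) = 0xC3
s_2 = Round(s_1, k_1) = 0xFF
s_3 = Round(s_2, k_2) = 0xC1
s_4 = Round(s_3, k_3) = 0x0F
s_5 = Round(s_4, k_4) = 0xDB
s_6 = Round(s_5, k_5) = 0x6E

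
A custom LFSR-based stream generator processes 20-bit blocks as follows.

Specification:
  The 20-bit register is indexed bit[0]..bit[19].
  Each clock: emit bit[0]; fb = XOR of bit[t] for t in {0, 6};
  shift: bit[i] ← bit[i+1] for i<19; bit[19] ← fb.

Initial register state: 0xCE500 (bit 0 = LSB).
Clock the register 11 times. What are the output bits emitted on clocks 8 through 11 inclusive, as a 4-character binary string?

reg_0 = 0xCE500
clock 1: out=0, reg = 0x67280
clock 2: out=0, reg = 0x33940
clock 3: out=0, reg = 0x99CA0
clock 4: out=0, reg = 0x4CE50
clock 5: out=0, reg = 0xA6728
clock 6: out=0, reg = 0x53394
clock 7: out=0, reg = 0x299CA
clock 8: out=0, reg = 0x94CE5
clock 9: out=1, reg = 0x4A672
clock 10: out=0, reg = 0xA5339
clock 11: out=1, reg = 0xD299C

0101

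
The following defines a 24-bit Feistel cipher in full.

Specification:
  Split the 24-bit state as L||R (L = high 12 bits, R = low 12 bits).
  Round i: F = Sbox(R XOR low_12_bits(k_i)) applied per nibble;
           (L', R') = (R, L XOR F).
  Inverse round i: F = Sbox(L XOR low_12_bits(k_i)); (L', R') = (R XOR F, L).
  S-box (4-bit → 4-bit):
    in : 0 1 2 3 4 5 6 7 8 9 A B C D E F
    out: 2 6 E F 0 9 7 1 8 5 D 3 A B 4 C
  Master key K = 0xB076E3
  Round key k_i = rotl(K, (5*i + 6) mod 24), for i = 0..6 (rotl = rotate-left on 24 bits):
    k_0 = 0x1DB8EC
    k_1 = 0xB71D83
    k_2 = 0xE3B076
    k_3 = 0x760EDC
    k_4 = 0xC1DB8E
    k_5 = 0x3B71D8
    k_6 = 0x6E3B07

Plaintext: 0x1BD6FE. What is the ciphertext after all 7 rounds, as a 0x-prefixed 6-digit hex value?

0xBE86A8

s_0 = plaintext = 0x1BD6FE
s_1 = Round(s_0, k_0) = 0x6FE5D3
s_2 = Round(s_1, k_1) = 0x5D3E6C
s_3 = Round(s_2, k_2) = 0xE6C1BE
s_4 = Round(s_3, k_3) = 0x1BE212
s_5 = Round(s_4, k_4) = 0x2124E4
s_6 = Round(s_5, k_5) = 0x4E4BE8
s_7 = Round(s_6, k_6) = 0xBE86A8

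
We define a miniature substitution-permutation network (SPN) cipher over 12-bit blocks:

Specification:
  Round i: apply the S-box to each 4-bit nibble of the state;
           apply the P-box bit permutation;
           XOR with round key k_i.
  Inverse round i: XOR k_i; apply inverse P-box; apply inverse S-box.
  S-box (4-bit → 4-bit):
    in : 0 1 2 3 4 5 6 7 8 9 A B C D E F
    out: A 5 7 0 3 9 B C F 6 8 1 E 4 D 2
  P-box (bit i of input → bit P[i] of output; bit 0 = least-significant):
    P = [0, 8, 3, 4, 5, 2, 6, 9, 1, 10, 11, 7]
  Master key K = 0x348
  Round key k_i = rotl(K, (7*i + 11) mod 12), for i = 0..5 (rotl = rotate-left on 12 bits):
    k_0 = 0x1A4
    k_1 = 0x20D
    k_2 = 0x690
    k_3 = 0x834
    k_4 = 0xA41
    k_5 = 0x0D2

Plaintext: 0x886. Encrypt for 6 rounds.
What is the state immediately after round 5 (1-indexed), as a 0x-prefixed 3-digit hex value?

0x8EB

s_0 = plaintext = 0x886
s_1 = Round(s_0, k_0) = 0xE53
s_2 = Round(s_1, k_1) = 0x8AF
s_3 = Round(s_2, k_2) = 0x912
s_4 = Round(s_3, k_3) = 0x55D
s_5 = Round(s_4, k_4) = 0x8EB
s_6 = Round(s_5, k_5) = 0xE31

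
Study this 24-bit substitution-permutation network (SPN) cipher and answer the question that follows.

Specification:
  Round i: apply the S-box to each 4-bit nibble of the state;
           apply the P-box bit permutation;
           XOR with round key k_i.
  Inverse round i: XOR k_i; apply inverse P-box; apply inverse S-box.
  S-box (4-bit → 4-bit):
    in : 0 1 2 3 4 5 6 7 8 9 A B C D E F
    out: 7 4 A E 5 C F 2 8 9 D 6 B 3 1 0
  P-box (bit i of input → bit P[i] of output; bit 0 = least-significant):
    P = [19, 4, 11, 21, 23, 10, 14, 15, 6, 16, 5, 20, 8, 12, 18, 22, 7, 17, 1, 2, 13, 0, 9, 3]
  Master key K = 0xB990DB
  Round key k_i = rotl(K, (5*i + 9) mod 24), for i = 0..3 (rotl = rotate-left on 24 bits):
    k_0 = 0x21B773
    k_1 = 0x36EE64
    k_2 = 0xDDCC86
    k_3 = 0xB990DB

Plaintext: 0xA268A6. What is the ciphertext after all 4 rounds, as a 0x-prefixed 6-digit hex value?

0x08407D

s_0 = plaintext = 0xA268A6
s_1 = Round(s_0, k_0) = 0xDF4C6F
s_2 = Round(s_1, k_1) = 0xA30B25
s_3 = Round(s_2, k_2) = 0xFA73A8
s_4 = Round(s_3, k_3) = 0x08407D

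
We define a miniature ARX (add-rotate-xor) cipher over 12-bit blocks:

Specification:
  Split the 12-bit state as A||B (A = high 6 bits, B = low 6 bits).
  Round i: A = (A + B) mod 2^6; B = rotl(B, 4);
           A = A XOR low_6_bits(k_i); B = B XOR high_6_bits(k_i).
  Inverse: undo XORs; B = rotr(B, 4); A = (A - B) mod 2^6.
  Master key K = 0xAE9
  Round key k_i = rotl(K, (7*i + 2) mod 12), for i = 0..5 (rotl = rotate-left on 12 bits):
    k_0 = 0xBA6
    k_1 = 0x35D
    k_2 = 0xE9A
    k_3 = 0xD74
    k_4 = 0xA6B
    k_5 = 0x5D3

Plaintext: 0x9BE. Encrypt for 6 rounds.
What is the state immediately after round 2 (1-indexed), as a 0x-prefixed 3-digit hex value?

0x79D

s_0 = plaintext = 0x9BE
s_1 = Round(s_0, k_0) = 0x081
s_2 = Round(s_1, k_1) = 0x79D
s_3 = Round(s_2, k_2) = 0x86D
s_4 = Round(s_3, k_3) = 0xEAE
s_5 = Round(s_4, k_4) = 0x0C2
s_6 = Round(s_5, k_5) = 0x5B7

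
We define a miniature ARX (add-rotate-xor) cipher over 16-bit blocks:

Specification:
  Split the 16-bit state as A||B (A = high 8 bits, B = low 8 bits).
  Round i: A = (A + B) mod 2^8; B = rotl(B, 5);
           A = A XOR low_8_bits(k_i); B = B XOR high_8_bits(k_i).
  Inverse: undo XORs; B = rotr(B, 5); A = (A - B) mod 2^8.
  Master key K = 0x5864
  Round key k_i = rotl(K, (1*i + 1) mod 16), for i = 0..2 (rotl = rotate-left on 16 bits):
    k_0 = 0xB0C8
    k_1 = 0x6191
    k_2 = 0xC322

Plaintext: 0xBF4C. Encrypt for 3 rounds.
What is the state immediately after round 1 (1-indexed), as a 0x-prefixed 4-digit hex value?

0xC339

s_0 = plaintext = 0xBF4C
s_1 = Round(s_0, k_0) = 0xC339
s_2 = Round(s_1, k_1) = 0x6D46
s_3 = Round(s_2, k_2) = 0x910B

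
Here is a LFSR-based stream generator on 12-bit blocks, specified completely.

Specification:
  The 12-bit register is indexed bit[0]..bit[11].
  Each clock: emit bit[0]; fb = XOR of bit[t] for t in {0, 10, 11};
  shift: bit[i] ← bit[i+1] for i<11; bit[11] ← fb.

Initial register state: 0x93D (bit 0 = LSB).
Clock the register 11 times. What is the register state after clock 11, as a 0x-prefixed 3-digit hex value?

0xBA5

reg_0 = 0x93D
clock 1: out=1, reg = 0x49E
clock 2: out=0, reg = 0xA4F
clock 3: out=1, reg = 0x527
clock 4: out=1, reg = 0x293
clock 5: out=1, reg = 0x949
clock 6: out=1, reg = 0x4A4
clock 7: out=0, reg = 0xA52
clock 8: out=0, reg = 0xD29
clock 9: out=1, reg = 0xE94
clock 10: out=0, reg = 0x74A
clock 11: out=0, reg = 0xBA5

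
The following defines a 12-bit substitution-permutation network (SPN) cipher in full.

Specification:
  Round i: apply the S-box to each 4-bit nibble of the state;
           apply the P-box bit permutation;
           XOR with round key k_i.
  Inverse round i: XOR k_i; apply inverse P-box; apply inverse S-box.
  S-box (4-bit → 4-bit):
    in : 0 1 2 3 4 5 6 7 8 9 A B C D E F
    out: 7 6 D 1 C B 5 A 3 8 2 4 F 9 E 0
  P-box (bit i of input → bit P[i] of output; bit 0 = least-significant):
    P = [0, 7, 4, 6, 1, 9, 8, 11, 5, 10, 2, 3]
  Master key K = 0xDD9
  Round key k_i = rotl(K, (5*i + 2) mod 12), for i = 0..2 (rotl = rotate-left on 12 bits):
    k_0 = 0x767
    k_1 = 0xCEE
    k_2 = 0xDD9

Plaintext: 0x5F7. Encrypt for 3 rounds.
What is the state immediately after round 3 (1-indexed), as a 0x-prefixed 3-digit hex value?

s_0 = plaintext = 0x5F7
s_1 = Round(s_0, k_0) = 0x38F
s_2 = Round(s_1, k_1) = 0xECC
s_3 = Round(s_2, k_2) = 0x206

0x206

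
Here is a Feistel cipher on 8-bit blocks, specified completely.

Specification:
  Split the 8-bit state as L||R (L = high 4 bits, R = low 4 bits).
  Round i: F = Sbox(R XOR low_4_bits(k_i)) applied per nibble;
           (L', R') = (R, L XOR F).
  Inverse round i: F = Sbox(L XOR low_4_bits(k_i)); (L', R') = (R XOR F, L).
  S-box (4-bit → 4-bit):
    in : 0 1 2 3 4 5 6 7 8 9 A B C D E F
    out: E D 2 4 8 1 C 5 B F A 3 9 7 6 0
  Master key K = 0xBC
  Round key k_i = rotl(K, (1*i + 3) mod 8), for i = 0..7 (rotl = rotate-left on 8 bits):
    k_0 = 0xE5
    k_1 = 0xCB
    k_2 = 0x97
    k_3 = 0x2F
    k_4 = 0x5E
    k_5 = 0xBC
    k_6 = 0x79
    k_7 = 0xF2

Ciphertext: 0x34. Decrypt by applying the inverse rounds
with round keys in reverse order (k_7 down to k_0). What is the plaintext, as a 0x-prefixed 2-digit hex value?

s_0 = ciphertext = 0x34
s_1 = InvRound(s_0, k_7) = 0x93
s_2 = InvRound(s_1, k_6) = 0xD9
s_3 = InvRound(s_2, k_5) = 0x4D
s_4 = InvRound(s_3, k_4) = 0x74
s_5 = InvRound(s_4, k_3) = 0xF7
s_6 = InvRound(s_5, k_2) = 0xCF
s_7 = InvRound(s_6, k_1) = 0xAC
s_8 = InvRound(s_7, k_0) = 0xCA

0xCA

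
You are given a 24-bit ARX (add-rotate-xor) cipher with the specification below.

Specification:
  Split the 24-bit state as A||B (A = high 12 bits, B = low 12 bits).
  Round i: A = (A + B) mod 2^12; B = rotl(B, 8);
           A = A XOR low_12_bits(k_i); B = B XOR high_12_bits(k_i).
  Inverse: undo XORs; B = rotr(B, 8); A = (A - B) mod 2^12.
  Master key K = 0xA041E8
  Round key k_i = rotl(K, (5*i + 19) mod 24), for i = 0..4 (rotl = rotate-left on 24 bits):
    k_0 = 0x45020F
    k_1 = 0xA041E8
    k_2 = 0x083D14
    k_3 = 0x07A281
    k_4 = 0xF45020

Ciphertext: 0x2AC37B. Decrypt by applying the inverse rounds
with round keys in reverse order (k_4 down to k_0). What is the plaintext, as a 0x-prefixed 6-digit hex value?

0x536844

s_0 = ciphertext = 0x2AC37B
s_1 = InvRound(s_0, k_4) = 0xEA03EC
s_2 = InvRound(s_1, k_3) = 0x2BE963
s_3 = InvRound(s_2, k_2) = 0x1A1E09
s_4 = InvRound(s_3, k_1) = 0xF750D4
s_5 = InvRound(s_4, k_0) = 0x536844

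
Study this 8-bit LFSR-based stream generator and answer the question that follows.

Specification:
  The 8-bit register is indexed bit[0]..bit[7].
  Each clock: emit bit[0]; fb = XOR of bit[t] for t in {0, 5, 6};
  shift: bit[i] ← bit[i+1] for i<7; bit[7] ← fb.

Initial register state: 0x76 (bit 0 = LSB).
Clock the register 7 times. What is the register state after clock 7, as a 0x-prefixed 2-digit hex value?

reg_0 = 0x76
clock 1: out=0, reg = 0x3B
clock 2: out=1, reg = 0x1D
clock 3: out=1, reg = 0x8E
clock 4: out=0, reg = 0x47
clock 5: out=1, reg = 0x23
clock 6: out=1, reg = 0x11
clock 7: out=1, reg = 0x88

0x88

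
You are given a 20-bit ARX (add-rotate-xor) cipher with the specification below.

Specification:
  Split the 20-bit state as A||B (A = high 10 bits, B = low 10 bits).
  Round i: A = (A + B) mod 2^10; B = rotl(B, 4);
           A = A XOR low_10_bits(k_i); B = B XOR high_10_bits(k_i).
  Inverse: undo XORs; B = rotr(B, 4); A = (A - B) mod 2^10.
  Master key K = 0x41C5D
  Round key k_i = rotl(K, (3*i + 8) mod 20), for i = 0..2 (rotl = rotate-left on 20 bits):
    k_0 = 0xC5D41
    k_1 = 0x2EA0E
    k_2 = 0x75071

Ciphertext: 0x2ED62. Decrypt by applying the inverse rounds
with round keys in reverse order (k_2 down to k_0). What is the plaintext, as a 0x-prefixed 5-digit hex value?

0x1AD34

s_0 = ciphertext = 0x2ED62
s_1 = InvRound(s_0, k_2) = 0xCFD8B
s_2 = InvRound(s_1, k_1) = 0x37853
s_3 = InvRound(s_2, k_0) = 0x1AD34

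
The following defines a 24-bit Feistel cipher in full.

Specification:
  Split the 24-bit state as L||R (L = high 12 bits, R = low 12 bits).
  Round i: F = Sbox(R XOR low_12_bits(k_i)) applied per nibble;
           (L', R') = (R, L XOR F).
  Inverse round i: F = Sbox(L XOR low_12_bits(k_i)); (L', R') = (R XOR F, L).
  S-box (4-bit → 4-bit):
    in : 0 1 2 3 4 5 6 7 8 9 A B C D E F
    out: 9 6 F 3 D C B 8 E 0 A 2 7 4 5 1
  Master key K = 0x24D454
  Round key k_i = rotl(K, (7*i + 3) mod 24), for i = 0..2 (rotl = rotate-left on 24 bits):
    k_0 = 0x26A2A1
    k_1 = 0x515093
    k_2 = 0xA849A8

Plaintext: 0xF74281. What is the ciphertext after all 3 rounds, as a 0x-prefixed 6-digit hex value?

0x9E4F5A

s_0 = plaintext = 0xF74281
s_1 = Round(s_0, k_0) = 0x28168D
s_2 = Round(s_1, k_1) = 0x68D9E4
s_3 = Round(s_2, k_2) = 0x9E4F5A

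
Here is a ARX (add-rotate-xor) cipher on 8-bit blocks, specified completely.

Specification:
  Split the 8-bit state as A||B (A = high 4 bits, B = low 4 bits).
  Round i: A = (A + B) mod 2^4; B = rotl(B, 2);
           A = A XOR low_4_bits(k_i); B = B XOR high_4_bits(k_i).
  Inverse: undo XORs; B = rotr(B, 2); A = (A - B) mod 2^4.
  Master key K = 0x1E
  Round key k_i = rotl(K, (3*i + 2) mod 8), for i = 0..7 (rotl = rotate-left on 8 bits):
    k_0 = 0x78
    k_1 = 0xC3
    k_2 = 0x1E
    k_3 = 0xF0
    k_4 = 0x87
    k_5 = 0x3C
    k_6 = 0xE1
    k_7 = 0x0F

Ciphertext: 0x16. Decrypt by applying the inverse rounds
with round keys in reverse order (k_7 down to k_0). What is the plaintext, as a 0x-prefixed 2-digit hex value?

0xD6

s_0 = ciphertext = 0x16
s_1 = InvRound(s_0, k_7) = 0x59
s_2 = InvRound(s_1, k_6) = 0x7D
s_3 = InvRound(s_2, k_5) = 0x0B
s_4 = InvRound(s_3, k_4) = 0xBC
s_5 = InvRound(s_4, k_3) = 0xFC
s_6 = InvRound(s_5, k_2) = 0xA7
s_7 = InvRound(s_6, k_1) = 0xBE
s_8 = InvRound(s_7, k_0) = 0xD6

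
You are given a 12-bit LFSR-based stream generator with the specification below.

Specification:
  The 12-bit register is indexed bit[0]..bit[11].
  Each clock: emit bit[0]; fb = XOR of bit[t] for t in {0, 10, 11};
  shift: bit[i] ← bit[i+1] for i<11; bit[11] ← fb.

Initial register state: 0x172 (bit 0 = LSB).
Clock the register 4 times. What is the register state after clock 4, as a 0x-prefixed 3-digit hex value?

reg_0 = 0x172
clock 1: out=0, reg = 0x0B9
clock 2: out=1, reg = 0x85C
clock 3: out=0, reg = 0xC2E
clock 4: out=0, reg = 0x617

0x617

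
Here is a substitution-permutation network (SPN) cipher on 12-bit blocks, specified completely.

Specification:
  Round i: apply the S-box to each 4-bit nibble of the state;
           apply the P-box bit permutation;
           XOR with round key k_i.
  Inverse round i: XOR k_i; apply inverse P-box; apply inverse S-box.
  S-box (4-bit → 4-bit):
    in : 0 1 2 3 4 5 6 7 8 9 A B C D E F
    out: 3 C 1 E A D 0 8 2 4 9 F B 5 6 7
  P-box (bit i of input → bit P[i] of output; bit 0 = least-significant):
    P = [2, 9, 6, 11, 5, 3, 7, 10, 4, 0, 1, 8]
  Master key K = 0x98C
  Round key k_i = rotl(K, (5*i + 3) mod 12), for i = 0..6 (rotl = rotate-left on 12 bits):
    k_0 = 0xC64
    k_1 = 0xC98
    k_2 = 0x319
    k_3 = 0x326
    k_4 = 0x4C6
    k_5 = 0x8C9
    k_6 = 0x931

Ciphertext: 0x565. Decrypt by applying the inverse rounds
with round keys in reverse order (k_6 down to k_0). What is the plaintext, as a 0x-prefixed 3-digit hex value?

s_0 = ciphertext = 0x565
s_1 = InvRound(s_0, k_6) = 0x275
s_2 = InvRound(s_1, k_5) = 0x2FC
s_3 = InvRound(s_2, k_4) = 0xDC8
s_4 = InvRound(s_3, k_3) = 0x9BB
s_5 = InvRound(s_4, k_2) = 0x9D4
s_6 = InvRound(s_5, k_1) = 0x74D
s_7 = InvRound(s_6, k_0) = 0x404

0x404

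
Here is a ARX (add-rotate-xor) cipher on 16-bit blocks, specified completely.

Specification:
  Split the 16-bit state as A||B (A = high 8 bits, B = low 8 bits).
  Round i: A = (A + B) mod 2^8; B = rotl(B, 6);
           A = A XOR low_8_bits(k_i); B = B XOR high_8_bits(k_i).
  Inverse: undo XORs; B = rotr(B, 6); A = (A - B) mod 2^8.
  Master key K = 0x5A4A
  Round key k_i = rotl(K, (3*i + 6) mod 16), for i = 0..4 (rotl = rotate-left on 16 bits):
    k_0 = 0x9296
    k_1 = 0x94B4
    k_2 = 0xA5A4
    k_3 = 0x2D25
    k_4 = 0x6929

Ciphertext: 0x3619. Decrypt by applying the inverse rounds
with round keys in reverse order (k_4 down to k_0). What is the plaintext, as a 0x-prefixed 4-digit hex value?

0x7586

s_0 = ciphertext = 0x3619
s_1 = InvRound(s_0, k_4) = 0x5EC1
s_2 = InvRound(s_1, k_3) = 0xC8B3
s_3 = InvRound(s_2, k_2) = 0x1458
s_4 = InvRound(s_3, k_1) = 0x6D33
s_5 = InvRound(s_4, k_0) = 0x7586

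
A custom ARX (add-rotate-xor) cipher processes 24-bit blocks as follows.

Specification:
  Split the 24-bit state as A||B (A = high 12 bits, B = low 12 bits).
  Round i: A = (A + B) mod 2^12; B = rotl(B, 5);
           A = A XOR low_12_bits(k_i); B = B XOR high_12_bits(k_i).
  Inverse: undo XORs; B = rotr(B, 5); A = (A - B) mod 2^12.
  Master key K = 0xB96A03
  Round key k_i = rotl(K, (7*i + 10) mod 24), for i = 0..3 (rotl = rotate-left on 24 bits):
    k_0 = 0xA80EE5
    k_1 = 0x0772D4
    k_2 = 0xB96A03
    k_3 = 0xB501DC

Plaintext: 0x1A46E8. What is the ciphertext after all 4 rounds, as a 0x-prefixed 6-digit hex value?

s_0 = plaintext = 0x1A46E8
s_1 = Round(s_0, k_0) = 0x66978D
s_2 = Round(s_1, k_1) = 0xF221D8
s_3 = Round(s_2, k_2) = 0xAF9095
s_4 = Round(s_3, k_3) = 0xA529F1

0xA529F1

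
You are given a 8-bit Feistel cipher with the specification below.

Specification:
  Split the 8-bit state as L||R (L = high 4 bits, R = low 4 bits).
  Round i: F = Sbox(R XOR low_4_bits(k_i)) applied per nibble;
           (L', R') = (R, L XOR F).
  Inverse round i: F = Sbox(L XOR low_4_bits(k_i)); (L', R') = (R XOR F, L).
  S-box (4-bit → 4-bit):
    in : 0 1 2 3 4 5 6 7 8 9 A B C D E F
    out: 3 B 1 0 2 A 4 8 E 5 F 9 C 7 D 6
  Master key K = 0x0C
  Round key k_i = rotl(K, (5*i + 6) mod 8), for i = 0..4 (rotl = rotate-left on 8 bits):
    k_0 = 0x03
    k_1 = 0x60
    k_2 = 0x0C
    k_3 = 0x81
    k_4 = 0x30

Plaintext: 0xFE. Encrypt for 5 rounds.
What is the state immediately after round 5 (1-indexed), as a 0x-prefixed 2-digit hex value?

0xAB

s_0 = plaintext = 0xFE
s_1 = Round(s_0, k_0) = 0xE8
s_2 = Round(s_1, k_1) = 0x80
s_3 = Round(s_2, k_2) = 0x04
s_4 = Round(s_3, k_3) = 0x4A
s_5 = Round(s_4, k_4) = 0xAB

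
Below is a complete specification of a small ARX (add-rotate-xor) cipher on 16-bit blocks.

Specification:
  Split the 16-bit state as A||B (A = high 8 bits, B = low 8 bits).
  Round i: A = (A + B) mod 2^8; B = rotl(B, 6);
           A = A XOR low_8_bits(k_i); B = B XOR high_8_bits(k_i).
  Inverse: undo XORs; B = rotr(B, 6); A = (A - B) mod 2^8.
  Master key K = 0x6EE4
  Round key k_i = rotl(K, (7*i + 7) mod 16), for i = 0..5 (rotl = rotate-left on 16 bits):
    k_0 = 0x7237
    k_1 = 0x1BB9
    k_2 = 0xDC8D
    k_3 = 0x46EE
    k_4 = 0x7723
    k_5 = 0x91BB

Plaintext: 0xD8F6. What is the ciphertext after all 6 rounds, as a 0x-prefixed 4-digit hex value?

s_0 = plaintext = 0xD8F6
s_1 = Round(s_0, k_0) = 0xF9CF
s_2 = Round(s_1, k_1) = 0x71E8
s_3 = Round(s_2, k_2) = 0xD4E6
s_4 = Round(s_3, k_3) = 0x54FF
s_5 = Round(s_4, k_4) = 0x7088
s_6 = Round(s_5, k_5) = 0x43B3

0x43B3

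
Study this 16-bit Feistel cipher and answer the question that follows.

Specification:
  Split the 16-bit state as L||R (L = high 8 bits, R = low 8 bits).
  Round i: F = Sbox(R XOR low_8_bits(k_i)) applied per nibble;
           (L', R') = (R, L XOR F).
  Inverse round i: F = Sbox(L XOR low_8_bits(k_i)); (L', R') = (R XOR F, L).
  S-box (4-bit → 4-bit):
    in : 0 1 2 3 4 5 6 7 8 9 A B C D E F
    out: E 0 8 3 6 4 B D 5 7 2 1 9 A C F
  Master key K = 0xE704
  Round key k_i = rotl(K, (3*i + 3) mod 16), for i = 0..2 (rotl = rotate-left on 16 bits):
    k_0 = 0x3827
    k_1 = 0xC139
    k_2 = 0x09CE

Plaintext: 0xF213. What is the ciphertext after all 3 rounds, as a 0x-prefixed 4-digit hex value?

s_0 = plaintext = 0xF213
s_1 = Round(s_0, k_0) = 0x13C4
s_2 = Round(s_1, k_1) = 0xC4E9
s_3 = Round(s_2, k_2) = 0xE949

0xE949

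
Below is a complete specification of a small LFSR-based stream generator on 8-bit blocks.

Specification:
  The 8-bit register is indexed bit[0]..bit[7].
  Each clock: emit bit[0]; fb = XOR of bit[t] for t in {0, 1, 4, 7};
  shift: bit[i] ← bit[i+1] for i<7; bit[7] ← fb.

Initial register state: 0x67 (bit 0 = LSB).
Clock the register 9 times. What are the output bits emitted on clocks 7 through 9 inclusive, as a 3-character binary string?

reg_0 = 0x67
clock 1: out=1, reg = 0x33
clock 2: out=1, reg = 0x99
clock 3: out=1, reg = 0xCC
clock 4: out=0, reg = 0xE6
clock 5: out=0, reg = 0x73
clock 6: out=1, reg = 0xB9
clock 7: out=1, reg = 0xDC
clock 8: out=0, reg = 0x6E
clock 9: out=0, reg = 0xB7

100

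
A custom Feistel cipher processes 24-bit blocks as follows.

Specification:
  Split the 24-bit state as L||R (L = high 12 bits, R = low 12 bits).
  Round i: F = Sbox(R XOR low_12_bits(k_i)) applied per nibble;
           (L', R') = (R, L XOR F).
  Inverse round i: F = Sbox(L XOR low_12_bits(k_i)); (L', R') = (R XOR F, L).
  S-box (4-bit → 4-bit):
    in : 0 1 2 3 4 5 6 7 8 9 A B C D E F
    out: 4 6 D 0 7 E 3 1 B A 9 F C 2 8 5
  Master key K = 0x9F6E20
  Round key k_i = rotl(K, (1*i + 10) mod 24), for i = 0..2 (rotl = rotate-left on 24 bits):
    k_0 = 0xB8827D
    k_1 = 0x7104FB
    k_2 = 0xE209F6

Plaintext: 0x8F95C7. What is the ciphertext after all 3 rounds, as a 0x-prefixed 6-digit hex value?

0x798138

s_0 = plaintext = 0x8F95C7
s_1 = Round(s_0, k_0) = 0x5C7900
s_2 = Round(s_1, k_1) = 0x900798
s_3 = Round(s_2, k_2) = 0x798138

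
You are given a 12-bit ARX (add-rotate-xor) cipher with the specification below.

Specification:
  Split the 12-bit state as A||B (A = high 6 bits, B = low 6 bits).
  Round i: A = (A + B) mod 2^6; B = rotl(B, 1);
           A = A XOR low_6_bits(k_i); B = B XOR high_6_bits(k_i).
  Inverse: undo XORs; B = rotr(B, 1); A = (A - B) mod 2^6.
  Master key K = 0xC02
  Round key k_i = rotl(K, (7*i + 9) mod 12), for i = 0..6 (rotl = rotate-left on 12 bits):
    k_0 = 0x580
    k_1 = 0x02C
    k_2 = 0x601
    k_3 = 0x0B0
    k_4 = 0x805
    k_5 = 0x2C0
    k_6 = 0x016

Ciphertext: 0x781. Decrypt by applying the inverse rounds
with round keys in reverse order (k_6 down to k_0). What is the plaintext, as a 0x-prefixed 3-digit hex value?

0x8AA

s_0 = ciphertext = 0x781
s_1 = InvRound(s_0, k_6) = 0xA20
s_2 = InvRound(s_1, k_5) = 0xCF5
s_3 = InvRound(s_2, k_4) = 0x32A
s_4 = InvRound(s_3, k_3) = 0xA14
s_5 = InvRound(s_4, k_2) = 0x8C6
s_6 = InvRound(s_5, k_1) = 0x303
s_7 = InvRound(s_6, k_0) = 0x8AA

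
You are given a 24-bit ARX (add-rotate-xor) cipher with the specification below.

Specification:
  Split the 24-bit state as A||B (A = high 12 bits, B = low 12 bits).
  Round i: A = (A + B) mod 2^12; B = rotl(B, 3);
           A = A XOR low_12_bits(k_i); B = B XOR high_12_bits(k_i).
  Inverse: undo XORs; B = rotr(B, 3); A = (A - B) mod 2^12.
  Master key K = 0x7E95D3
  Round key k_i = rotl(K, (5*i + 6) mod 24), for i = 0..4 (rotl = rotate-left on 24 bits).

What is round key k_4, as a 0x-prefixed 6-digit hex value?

K = 0x7E95D3
k_0 = rotl(K, (5*0+6) mod 24) = rotl(K, 6) = 0xA574DF
k_1 = rotl(K, (5*1+6) mod 24) = rotl(K, 11) = 0xAE9BF4
k_2 = rotl(K, (5*2+6) mod 24) = rotl(K, 16) = 0xD37E95
k_3 = rotl(K, (5*3+6) mod 24) = rotl(K, 21) = 0x6FD2BA
k_4 = rotl(K, (5*4+6) mod 24) = rotl(K, 2) = 0xFA574D

0xFA574D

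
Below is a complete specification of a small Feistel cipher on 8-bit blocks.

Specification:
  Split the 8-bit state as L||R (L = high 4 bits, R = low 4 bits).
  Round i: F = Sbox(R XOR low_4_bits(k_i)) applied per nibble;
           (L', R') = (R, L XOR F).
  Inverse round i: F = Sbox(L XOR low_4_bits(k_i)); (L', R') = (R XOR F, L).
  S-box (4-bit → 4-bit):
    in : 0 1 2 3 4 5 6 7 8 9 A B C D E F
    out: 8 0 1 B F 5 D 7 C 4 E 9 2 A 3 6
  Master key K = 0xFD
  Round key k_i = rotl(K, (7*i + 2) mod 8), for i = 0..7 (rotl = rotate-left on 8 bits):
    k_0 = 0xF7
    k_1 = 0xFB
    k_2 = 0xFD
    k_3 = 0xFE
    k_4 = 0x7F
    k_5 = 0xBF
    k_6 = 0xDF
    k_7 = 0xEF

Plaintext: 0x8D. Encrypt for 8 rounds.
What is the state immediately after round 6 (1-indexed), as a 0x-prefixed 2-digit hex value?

s_0 = plaintext = 0x8D
s_1 = Round(s_0, k_0) = 0xD6
s_2 = Round(s_1, k_1) = 0x67
s_3 = Round(s_2, k_2) = 0x78
s_4 = Round(s_3, k_3) = 0x8A
s_5 = Round(s_4, k_4) = 0xAD
s_6 = Round(s_5, k_5) = 0xDB
s_7 = Round(s_6, k_6) = 0xB2
s_8 = Round(s_7, k_7) = 0x21

0xDB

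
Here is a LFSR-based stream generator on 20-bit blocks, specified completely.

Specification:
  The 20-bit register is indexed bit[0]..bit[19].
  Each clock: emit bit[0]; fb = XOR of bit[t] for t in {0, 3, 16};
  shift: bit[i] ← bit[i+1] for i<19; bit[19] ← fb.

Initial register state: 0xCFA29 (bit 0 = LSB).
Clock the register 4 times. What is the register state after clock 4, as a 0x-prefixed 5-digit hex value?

0x0CFA2

reg_0 = 0xCFA29
clock 1: out=1, reg = 0x67D14
clock 2: out=0, reg = 0x33E8A
clock 3: out=0, reg = 0x19F45
clock 4: out=1, reg = 0x0CFA2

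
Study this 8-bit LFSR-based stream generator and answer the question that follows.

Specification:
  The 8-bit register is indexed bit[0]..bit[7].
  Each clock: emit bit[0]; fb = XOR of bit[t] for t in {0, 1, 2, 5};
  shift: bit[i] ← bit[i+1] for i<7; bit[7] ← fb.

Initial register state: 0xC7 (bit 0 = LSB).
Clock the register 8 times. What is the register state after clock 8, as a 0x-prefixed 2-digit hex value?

reg_0 = 0xC7
clock 1: out=1, reg = 0xE3
clock 2: out=1, reg = 0xF1
clock 3: out=1, reg = 0x78
clock 4: out=0, reg = 0xBC
clock 5: out=0, reg = 0x5E
clock 6: out=0, reg = 0x2F
clock 7: out=1, reg = 0x17
clock 8: out=1, reg = 0x8B

0x8B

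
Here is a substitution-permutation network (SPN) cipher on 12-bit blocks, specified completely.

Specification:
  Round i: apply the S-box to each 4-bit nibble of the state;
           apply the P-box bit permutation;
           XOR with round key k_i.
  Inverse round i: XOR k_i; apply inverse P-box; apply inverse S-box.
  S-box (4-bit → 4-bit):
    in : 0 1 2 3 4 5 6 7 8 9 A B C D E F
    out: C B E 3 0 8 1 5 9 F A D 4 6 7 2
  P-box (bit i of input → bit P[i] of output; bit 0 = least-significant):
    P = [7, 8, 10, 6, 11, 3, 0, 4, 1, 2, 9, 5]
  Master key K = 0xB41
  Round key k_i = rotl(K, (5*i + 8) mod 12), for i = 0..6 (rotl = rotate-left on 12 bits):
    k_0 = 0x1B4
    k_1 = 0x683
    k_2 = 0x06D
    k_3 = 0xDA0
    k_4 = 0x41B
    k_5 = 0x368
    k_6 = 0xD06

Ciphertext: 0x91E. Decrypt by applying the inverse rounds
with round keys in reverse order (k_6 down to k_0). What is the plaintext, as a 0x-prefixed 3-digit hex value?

0x8D2

s_0 = ciphertext = 0x91E
s_1 = InvRound(s_0, k_6) = 0x4AC
s_2 = InvRound(s_1, k_5) = 0xD49
s_3 = InvRound(s_2, k_4) = 0x68A
s_4 = InvRound(s_3, k_3) = 0xB3F
s_5 = InvRound(s_4, k_2) = 0x78A
s_6 = InvRound(s_5, k_1) = 0x4DF
s_7 = InvRound(s_6, k_0) = 0x8D2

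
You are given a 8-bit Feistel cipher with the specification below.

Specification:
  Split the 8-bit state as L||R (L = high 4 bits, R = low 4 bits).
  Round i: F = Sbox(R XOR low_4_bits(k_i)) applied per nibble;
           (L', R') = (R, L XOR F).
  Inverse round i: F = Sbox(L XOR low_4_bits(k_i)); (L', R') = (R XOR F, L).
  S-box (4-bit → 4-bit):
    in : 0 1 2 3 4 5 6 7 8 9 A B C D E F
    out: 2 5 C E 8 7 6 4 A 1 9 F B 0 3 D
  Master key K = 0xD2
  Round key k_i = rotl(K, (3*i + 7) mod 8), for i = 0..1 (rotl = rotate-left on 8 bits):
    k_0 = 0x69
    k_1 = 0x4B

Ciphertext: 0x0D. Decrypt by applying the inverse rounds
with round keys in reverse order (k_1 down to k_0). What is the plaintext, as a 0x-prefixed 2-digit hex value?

s_0 = ciphertext = 0x0D
s_1 = InvRound(s_0, k_1) = 0x20
s_2 = InvRound(s_1, k_0) = 0xF2

0xF2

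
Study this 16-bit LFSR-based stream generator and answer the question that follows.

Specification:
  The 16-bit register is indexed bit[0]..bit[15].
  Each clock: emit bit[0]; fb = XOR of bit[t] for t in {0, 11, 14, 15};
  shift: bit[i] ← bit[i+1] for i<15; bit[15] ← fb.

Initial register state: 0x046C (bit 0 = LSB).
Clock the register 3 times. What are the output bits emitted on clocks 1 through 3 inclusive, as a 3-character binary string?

001

reg_0 = 0x046C
clock 1: out=0, reg = 0x0236
clock 2: out=0, reg = 0x011B
clock 3: out=1, reg = 0x808D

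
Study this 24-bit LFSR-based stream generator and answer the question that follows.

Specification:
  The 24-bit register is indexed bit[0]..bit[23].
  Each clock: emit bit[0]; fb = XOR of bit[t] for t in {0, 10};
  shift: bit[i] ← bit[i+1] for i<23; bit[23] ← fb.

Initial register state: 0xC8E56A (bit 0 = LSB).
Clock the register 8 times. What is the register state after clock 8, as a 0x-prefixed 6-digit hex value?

reg_0 = 0xC8E56A
clock 1: out=0, reg = 0xE472B5
clock 2: out=1, reg = 0xF2395A
clock 3: out=0, reg = 0x791CAD
clock 4: out=1, reg = 0x3C8E56
clock 5: out=0, reg = 0x9E472B
clock 6: out=1, reg = 0x4F2395
clock 7: out=1, reg = 0xA791CA
clock 8: out=0, reg = 0x53C8E5

0x53C8E5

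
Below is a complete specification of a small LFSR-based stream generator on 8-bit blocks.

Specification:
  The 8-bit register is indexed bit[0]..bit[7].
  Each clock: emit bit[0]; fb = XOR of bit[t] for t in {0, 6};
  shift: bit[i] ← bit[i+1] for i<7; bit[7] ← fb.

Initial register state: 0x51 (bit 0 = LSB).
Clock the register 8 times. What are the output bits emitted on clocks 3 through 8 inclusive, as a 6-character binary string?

001010

reg_0 = 0x51
clock 1: out=1, reg = 0x28
clock 2: out=0, reg = 0x14
clock 3: out=0, reg = 0x0A
clock 4: out=0, reg = 0x05
clock 5: out=1, reg = 0x82
clock 6: out=0, reg = 0x41
clock 7: out=1, reg = 0x20
clock 8: out=0, reg = 0x10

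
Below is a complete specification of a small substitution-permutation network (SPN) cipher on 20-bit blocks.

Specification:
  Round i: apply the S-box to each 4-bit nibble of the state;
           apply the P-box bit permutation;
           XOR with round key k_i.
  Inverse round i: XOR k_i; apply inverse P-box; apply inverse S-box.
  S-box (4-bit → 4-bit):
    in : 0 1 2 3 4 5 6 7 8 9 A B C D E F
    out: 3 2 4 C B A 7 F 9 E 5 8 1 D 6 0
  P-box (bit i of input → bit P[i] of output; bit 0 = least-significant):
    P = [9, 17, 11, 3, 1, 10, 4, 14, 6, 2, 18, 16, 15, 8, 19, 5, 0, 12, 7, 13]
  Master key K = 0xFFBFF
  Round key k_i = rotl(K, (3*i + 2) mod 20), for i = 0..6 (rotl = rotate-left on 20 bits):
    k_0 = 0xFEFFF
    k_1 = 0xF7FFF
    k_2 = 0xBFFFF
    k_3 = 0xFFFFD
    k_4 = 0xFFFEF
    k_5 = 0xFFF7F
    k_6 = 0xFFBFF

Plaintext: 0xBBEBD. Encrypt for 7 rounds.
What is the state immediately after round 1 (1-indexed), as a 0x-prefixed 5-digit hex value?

s_0 = plaintext = 0xBBEBD
s_1 = Round(s_0, k_0) = 0xB85D3
s_2 = Round(s_1, k_1) = 0xE97C1
s_3 = Round(s_2, k_2) = 0x4EE19
s_4 = Round(s_3, k_3) = 0x1C2F0
s_5 = Round(s_4, k_4) = 0x96DEF
s_6 = Round(s_5, k_5) = 0x24AAF
s_7 = Round(s_6, k_6) = 0xB7A0D

0xB85D3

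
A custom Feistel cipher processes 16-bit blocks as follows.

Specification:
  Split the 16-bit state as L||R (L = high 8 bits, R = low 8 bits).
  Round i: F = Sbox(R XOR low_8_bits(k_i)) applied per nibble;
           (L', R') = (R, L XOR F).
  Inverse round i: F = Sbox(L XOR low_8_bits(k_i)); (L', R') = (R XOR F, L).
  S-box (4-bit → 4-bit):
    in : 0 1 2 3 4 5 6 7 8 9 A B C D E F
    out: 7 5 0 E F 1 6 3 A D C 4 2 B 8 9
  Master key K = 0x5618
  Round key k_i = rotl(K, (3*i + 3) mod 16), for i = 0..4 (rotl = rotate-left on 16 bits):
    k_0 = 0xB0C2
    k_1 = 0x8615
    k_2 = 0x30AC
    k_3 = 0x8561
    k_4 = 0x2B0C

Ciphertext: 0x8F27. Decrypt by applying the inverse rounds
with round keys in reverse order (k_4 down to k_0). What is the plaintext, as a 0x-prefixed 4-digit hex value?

s_0 = ciphertext = 0x8F27
s_1 = InvRound(s_0, k_4) = 0x898F
s_2 = InvRound(s_1, k_3) = 0x0589
s_3 = InvRound(s_2, k_2) = 0x4405
s_4 = InvRound(s_3, k_1) = 0x1044
s_5 = InvRound(s_4, k_0) = 0xF410

0xF410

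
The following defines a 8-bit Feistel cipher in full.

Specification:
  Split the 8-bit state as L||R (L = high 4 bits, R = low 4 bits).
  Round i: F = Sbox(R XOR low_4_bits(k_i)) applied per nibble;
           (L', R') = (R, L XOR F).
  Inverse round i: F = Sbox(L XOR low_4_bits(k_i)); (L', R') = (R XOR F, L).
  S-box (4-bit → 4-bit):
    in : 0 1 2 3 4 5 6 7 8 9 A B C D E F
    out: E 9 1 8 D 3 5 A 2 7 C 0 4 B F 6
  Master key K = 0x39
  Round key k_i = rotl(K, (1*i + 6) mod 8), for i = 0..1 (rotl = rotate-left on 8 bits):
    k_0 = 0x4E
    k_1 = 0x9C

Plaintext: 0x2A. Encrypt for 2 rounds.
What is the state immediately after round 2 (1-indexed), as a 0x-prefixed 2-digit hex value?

s_0 = plaintext = 0x2A
s_1 = Round(s_0, k_0) = 0xAF
s_2 = Round(s_1, k_1) = 0xF2

0xF2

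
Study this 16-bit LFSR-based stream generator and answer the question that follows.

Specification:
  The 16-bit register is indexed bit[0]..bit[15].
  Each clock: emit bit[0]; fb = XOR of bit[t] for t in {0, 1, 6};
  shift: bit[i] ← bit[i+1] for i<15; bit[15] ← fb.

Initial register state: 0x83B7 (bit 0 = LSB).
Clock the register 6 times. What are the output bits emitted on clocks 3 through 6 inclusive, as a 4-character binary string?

reg_0 = 0x83B7
clock 1: out=1, reg = 0x41DB
clock 2: out=1, reg = 0xA0ED
clock 3: out=1, reg = 0x5076
clock 4: out=0, reg = 0x283B
clock 5: out=1, reg = 0x141D
clock 6: out=1, reg = 0x8A0E

1011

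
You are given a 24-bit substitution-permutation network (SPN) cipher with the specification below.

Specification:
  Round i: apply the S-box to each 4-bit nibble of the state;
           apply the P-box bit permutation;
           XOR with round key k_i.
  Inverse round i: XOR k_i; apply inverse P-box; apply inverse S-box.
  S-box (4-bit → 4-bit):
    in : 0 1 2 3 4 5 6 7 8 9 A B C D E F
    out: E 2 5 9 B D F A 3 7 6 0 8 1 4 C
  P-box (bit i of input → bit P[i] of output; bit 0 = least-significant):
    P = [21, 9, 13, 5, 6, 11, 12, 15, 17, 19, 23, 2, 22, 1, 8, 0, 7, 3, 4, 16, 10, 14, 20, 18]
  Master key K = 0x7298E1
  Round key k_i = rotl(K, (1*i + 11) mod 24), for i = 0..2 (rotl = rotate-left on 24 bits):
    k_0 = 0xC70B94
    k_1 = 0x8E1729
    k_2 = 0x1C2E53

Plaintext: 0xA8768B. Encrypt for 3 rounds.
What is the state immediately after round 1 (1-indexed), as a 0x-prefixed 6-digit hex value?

0x5D435B

s_0 = plaintext = 0xA8768B
s_1 = Round(s_0, k_0) = 0x5D435B
s_2 = Round(s_1, k_1) = 0xD883EE
s_3 = Round(s_2, k_2) = 0x5E1ADD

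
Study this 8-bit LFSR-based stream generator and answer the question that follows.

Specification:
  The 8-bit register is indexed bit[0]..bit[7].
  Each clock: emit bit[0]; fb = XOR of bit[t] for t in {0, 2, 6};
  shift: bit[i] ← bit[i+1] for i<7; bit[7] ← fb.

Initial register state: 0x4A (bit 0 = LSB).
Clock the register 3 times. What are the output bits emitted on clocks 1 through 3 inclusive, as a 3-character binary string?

010

reg_0 = 0x4A
clock 1: out=0, reg = 0xA5
clock 2: out=1, reg = 0x52
clock 3: out=0, reg = 0xA9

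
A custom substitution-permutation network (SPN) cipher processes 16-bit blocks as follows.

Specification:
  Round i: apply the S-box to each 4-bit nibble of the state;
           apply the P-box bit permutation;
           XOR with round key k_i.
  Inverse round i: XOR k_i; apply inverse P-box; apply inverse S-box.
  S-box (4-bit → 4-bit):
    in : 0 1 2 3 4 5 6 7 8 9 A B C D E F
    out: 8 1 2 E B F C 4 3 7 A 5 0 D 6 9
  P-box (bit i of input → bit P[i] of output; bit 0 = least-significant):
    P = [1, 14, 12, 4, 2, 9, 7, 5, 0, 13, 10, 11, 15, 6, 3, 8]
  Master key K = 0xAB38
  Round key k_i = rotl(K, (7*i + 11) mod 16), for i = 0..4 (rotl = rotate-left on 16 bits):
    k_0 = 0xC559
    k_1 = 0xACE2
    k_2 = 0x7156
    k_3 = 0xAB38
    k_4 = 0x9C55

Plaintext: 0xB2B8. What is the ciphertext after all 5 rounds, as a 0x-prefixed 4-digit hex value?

s_0 = plaintext = 0xB2B8
s_1 = Round(s_0, k_0) = 0x25D7
s_2 = Round(s_1, k_1) = 0x9007
s_3 = Round(s_2, k_2) = 0xE93E
s_4 = Round(s_3, k_3) = 0xDDD1
s_5 = Round(s_4, k_4) = 0x11FA

0x11FA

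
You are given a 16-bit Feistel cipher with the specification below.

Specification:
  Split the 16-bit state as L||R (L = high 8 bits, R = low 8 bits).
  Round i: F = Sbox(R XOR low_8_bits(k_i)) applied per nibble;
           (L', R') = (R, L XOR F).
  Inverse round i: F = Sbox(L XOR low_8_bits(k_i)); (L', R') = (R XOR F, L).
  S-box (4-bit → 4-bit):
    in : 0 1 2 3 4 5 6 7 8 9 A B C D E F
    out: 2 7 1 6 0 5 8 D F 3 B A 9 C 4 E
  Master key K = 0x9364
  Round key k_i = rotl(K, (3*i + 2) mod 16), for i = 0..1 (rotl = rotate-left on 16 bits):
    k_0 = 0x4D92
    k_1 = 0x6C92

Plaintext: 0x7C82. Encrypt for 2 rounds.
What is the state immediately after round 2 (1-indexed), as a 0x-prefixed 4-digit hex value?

s_0 = plaintext = 0x7C82
s_1 = Round(s_0, k_0) = 0x820E
s_2 = Round(s_1, k_1) = 0x0EBB

0x0EBB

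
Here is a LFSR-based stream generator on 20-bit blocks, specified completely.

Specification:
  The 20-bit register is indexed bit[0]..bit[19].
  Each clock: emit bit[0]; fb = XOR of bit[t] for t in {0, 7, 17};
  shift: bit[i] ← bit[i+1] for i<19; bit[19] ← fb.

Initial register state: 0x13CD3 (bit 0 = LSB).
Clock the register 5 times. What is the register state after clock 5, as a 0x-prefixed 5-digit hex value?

0xD09E6

reg_0 = 0x13CD3
clock 1: out=1, reg = 0x09E69
clock 2: out=1, reg = 0x84F34
clock 3: out=0, reg = 0x4279A
clock 4: out=0, reg = 0xA13CD
clock 5: out=1, reg = 0xD09E6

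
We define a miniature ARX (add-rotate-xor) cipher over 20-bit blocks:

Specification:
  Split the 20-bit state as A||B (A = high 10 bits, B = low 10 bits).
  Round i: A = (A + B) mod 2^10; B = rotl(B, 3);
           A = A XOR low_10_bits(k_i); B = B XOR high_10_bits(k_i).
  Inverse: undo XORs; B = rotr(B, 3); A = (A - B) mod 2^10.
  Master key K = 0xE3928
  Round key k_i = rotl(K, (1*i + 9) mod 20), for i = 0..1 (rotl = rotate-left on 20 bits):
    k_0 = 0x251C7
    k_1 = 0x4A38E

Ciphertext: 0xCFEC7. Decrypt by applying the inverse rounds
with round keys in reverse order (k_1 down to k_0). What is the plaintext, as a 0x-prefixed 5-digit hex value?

0x218ED

s_0 = ciphertext = 0xCFEC7
s_1 = InvRound(s_0, k_1) = 0x2D3FD
s_2 = InvRound(s_1, k_0) = 0x218ED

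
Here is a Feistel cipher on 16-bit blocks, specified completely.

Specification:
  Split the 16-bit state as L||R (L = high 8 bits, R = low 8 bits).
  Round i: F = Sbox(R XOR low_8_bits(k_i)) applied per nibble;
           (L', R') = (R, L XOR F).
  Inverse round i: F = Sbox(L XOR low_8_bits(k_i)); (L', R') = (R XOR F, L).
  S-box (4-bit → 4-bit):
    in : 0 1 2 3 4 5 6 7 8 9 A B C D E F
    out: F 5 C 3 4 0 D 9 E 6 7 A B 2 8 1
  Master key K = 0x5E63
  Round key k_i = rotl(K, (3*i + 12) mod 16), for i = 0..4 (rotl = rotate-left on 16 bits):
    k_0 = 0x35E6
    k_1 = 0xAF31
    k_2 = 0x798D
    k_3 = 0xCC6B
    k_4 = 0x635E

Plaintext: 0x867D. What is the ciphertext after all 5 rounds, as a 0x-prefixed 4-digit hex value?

0x255A

s_0 = plaintext = 0x867D
s_1 = Round(s_0, k_0) = 0x7DEC
s_2 = Round(s_1, k_1) = 0xEC5F
s_3 = Round(s_2, k_2) = 0x5FC0
s_4 = Round(s_3, k_3) = 0xC025
s_5 = Round(s_4, k_4) = 0x255A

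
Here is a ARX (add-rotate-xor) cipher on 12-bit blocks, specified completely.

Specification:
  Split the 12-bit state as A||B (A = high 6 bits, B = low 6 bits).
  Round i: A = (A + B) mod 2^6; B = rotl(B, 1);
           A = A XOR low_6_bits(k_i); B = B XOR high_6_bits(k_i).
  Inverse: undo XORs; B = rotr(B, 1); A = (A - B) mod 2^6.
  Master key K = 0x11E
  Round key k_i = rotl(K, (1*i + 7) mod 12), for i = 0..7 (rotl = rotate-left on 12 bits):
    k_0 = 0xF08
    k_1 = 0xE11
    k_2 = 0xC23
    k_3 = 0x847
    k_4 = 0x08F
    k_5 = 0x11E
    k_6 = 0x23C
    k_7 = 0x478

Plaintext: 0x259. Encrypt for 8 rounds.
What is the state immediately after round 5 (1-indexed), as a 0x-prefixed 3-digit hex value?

0xF66

s_0 = plaintext = 0x259
s_1 = Round(s_0, k_0) = 0xA8E
s_2 = Round(s_1, k_1) = 0xA64
s_3 = Round(s_2, k_2) = 0xBB9
s_4 = Round(s_3, k_3) = 0x812
s_5 = Round(s_4, k_4) = 0xF66
s_6 = Round(s_5, k_5) = 0xF49
s_7 = Round(s_6, k_6) = 0xE9A
s_8 = Round(s_7, k_7) = 0xB25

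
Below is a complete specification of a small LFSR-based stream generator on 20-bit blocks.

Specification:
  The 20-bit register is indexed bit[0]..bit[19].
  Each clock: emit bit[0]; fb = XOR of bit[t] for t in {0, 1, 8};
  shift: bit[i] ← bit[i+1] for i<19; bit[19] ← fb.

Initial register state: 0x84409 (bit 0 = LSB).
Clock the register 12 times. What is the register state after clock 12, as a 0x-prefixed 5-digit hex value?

reg_0 = 0x84409
clock 1: out=1, reg = 0xC2204
clock 2: out=0, reg = 0x61102
clock 3: out=0, reg = 0x30881
clock 4: out=1, reg = 0x98440
clock 5: out=0, reg = 0x4C220
clock 6: out=0, reg = 0x26110
clock 7: out=0, reg = 0x93088
clock 8: out=0, reg = 0x49844
clock 9: out=0, reg = 0x24C22
clock 10: out=0, reg = 0x92611
clock 11: out=1, reg = 0xC9308
clock 12: out=0, reg = 0xE4984

0xE4984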